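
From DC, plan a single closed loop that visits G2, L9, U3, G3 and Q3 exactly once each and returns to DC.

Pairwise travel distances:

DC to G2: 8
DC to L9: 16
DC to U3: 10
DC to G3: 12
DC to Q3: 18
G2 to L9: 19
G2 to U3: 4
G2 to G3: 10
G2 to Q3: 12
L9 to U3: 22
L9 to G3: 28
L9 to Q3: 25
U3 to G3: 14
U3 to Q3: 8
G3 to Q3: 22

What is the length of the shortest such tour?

There are 60 distinct closed tours to check (reversals are equivalent).
DC-G2-L9-U3-G3-Q3-DC: 8+19+22+14+22+18 = 103
DC-G2-L9-U3-Q3-G3-DC: 8+19+22+8+22+12 = 91
DC-G2-L9-G3-U3-Q3-DC: 8+19+28+14+8+18 = 95
DC-G2-L9-G3-Q3-U3-DC: 8+19+28+22+8+10 = 95
DC-G2-L9-Q3-U3-G3-DC: 8+19+25+8+14+12 = 86
DC-G2-L9-Q3-G3-U3-DC: 8+19+25+22+14+10 = 98
DC-G2-U3-L9-G3-Q3-DC: 8+4+22+28+22+18 = 102
DC-G2-U3-L9-Q3-G3-DC: 8+4+22+25+22+12 = 93
DC-G2-U3-G3-L9-Q3-DC: 8+4+14+28+25+18 = 97
DC-G2-U3-G3-Q3-L9-DC: 8+4+14+22+25+16 = 89
DC-G2-U3-Q3-L9-G3-DC: 8+4+8+25+28+12 = 85
DC-G2-U3-Q3-G3-L9-DC: 8+4+8+22+28+16 = 86
DC-G2-G3-L9-U3-Q3-DC: 8+10+28+22+8+18 = 94
DC-G2-G3-L9-Q3-U3-DC: 8+10+28+25+8+10 = 89
… (46 more)
DC-L9-Q3-U3-G2-G3-DC: 16+25+8+4+10+12 = 75  ← best
The minimum is 75.
One optimal route: DC → L9 → Q3 → U3 → G2 → G3 → DC (or its reverse).

Shortest round trip = 75.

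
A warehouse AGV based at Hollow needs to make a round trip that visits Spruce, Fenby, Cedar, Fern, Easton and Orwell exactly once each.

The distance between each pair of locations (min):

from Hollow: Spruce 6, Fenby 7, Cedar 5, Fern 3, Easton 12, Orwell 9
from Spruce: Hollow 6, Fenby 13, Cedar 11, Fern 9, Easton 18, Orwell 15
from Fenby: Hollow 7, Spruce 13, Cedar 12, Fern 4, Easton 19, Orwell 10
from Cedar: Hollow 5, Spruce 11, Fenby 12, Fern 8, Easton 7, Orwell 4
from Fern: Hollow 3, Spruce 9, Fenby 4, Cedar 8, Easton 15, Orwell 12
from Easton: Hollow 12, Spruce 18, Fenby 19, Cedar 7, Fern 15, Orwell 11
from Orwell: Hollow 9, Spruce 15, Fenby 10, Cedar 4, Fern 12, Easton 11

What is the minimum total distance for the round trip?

With 6 stops there are 6!/2 = 360 distinct round trips (a route and its reverse cost the same).
Hollow→Spruce→Fenby→Cedar→Fern→Easton→Orwell→Hollow: 6+13+12+8+15+11+9 = 74
Hollow→Spruce→Fenby→Cedar→Fern→Orwell→Easton→Hollow: 6+13+12+8+12+11+12 = 74
Hollow→Spruce→Fenby→Cedar→Easton→Fern→Orwell→Hollow: 6+13+12+7+15+12+9 = 74
Hollow→Spruce→Fenby→Cedar→Easton→Orwell→Fern→Hollow: 6+13+12+7+11+12+3 = 64
Hollow→Spruce→Fenby→Cedar→Orwell→Fern→Easton→Hollow: 6+13+12+4+12+15+12 = 74
Hollow→Spruce→Fenby→Cedar→Orwell→Easton→Fern→Hollow: 6+13+12+4+11+15+3 = 64
Hollow→Spruce→Fenby→Fern→Cedar→Easton→Orwell→Hollow: 6+13+4+8+7+11+9 = 58
Hollow→Spruce→Fenby→Fern→Cedar→Orwell→Easton→Hollow: 6+13+4+8+4+11+12 = 58
… (352 more)
Hollow→Spruce→Cedar→Easton→Orwell→Fenby→Fern→Hollow: 6+11+7+11+10+4+3 = 52  ← best
The minimum is 52.
One optimal route: Hollow → Spruce → Cedar → Easton → Orwell → Fenby → Fern → Hollow (or its reverse).

Shortest round trip = 52 min.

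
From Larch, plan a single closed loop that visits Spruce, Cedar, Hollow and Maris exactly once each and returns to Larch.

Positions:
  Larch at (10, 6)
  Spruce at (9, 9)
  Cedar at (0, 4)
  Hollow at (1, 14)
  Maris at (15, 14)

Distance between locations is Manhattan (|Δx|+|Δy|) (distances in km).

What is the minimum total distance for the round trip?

Minimum total distance: 52 km.

There are 12 distinct closed tours to check (reversals are equivalent).
Larch-Spruce-Cedar-Hollow-Maris-Larch: 4+14+11+14+13 = 56
Larch-Spruce-Cedar-Maris-Hollow-Larch: 4+14+25+14+17 = 74
Larch-Spruce-Hollow-Cedar-Maris-Larch: 4+13+11+25+13 = 66
Larch-Spruce-Hollow-Maris-Cedar-Larch: 4+13+14+25+12 = 68
Larch-Spruce-Maris-Cedar-Hollow-Larch: 4+11+25+11+17 = 68
Larch-Spruce-Maris-Hollow-Cedar-Larch: 4+11+14+11+12 = 52
Larch-Cedar-Spruce-Hollow-Maris-Larch: 12+14+13+14+13 = 66
Larch-Cedar-Spruce-Maris-Hollow-Larch: 12+14+11+14+17 = 68
Larch-Cedar-Hollow-Spruce-Maris-Larch: 12+11+13+11+13 = 60
Larch-Cedar-Maris-Spruce-Hollow-Larch: 12+25+11+13+17 = 78
Larch-Hollow-Spruce-Cedar-Maris-Larch: 17+13+14+25+13 = 82
Larch-Hollow-Cedar-Spruce-Maris-Larch: 17+11+14+11+13 = 66
The minimum is 52.
One optimal route: Larch → Spruce → Maris → Hollow → Cedar → Larch (or its reverse).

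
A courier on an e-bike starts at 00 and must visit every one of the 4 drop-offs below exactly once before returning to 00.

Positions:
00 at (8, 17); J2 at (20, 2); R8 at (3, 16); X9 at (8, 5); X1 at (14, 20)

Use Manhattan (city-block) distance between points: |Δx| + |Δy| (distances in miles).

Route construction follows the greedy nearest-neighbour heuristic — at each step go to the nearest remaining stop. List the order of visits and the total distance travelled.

Total distance 84 miles via the nearest-neighbour route 00 → R8 → X1 → X9 → J2 → 00.

00 → [R8:6 / X1:9 / X9:12 / J2:27] → R8 (6)
R8 → [X1:15 / X9:16 / J2:31] → X1 (15)
X1 → [X9:21 / J2:24] → X9 (21)
X9 → [J2:15] → J2 (15)
Return J2→00: 27.
Total = 6 + 15 + 21 + 15 + 27 = 84.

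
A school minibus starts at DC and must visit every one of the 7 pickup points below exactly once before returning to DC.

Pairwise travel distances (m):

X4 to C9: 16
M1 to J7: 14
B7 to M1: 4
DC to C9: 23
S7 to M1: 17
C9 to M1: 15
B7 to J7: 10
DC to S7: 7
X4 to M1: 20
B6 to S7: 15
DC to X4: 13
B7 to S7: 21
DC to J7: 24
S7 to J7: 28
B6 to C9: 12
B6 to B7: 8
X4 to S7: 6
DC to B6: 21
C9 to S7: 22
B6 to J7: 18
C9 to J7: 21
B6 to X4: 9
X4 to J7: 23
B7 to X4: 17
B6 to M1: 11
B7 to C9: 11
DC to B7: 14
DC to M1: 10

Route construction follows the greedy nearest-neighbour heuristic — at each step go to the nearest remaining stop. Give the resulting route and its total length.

92 m along DC → S7 → X4 → B6 → B7 → M1 → J7 → C9 → DC.

At DC the remaining stops are S7 7, M1 10, X4 13, B7 14, B6 21, C9 23, J7 24; go to S7.
At S7 the remaining stops are X4 6, B6 15, M1 17, B7 21, C9 22, J7 28; go to X4.
At X4 the remaining stops are B6 9, C9 16, B7 17, M1 20, J7 23; go to B6.
At B6 the remaining stops are B7 8, M1 11, C9 12, J7 18; go to B7.
At B7 the remaining stops are M1 4, J7 10, C9 11; go to M1.
At M1 the remaining stops are J7 14, C9 15; go to J7.
At J7 the remaining stops are C9 21; go to C9.
Return C9→DC: 23.
Total = 7 + 6 + 9 + 8 + 4 + 14 + 21 + 23 = 92.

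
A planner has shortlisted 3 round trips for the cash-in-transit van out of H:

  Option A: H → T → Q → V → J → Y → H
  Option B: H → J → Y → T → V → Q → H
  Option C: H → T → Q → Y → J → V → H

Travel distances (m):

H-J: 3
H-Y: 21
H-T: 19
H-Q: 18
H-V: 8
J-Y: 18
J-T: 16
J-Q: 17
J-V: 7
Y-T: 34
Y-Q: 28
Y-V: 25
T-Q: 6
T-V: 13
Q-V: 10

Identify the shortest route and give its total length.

Shortest is Option A, total 81 m.

Option A: 19 + 6 + 10 + 7 + 18 + 21 = 81
Option B: 3 + 18 + 34 + 13 + 10 + 18 = 96
Option C: 19 + 6 + 28 + 18 + 7 + 8 = 86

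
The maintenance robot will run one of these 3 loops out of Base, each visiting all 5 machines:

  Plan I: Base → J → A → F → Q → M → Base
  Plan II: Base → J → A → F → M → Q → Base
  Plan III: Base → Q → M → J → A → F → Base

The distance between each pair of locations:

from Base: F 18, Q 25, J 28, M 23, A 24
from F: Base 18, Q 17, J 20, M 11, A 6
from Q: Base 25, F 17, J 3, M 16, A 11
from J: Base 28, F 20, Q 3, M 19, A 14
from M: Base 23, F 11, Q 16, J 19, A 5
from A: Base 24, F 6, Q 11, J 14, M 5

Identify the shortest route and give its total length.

98 — Plan III is the shortest.

Plan I: 28 + 14 + 6 + 17 + 16 + 23 = 104
Plan II: 28 + 14 + 6 + 11 + 16 + 25 = 100
Plan III: 25 + 16 + 19 + 14 + 6 + 18 = 98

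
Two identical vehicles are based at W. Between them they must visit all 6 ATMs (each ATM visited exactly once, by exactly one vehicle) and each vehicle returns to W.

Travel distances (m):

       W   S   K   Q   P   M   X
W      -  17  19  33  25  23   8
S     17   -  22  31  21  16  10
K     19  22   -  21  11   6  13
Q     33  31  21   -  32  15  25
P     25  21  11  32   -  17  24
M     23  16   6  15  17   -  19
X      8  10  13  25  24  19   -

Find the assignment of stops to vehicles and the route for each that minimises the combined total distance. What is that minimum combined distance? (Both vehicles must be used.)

Check every non-empty split of the stops between the two vehicles; for each half take its own optimal tour:
  {S} + {K, Q, P, M, X}: 34 + 90 = 124
  {K} + {S, Q, P, M, X}: 38 + 103 = 141
  {S, K} + {Q, P, M, X}: 58 + 90 = 148
  {Q} + {S, K, P, M, X}: 66 + 76 = 142
  {S, Q} + {K, P, M, X}: 81 + 69 = 150
  {K, Q} + {S, P, M, X}: 73 + 76 = 149
  … (31 splits in total)
  {S, K, Q, P, M} + {X}: 103 + 16 = 119  ← best
Best: vehicle 1 W → S → P → K → M → Q → W = 103; vehicle 2 W → X → W = 16; combined 119.

119 m — the smallest possible combined total.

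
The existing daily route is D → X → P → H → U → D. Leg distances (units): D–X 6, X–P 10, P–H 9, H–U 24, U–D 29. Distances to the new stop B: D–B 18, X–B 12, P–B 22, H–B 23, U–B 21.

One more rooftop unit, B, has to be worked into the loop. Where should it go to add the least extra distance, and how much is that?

+10 — insert B between U and D.

Insertion cost between consecutive stops i–j is d(i,B) + d(B,j) − d(i,j):
  between D and X: 18 + 12 − 6 = 24
  between X and P: 12 + 22 − 10 = 24
  between P and H: 22 + 23 − 9 = 36
  between H and U: 23 + 21 − 24 = 20
  between U and D: 21 + 18 − 29 = 10
Cheapest insertion is between U and D, adding 10.
New total = 78 + 10 = 88.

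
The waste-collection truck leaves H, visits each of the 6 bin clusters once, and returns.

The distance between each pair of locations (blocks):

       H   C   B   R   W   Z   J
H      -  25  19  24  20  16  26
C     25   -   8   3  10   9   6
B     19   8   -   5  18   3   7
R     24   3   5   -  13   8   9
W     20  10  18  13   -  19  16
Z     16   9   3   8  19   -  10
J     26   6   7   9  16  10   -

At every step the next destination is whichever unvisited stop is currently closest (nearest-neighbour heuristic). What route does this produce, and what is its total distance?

69 blocks along H → Z → B → R → C → J → W → H.

H → [Z:16 / B:19 / W:20 / R:24 / C:25 / J:26] → Z (16)
Z → [B:3 / R:8 / C:9 / J:10 / W:19] → B (3)
B → [R:5 / J:7 / C:8 / W:18] → R (5)
R → [C:3 / J:9 / W:13] → C (3)
C → [J:6 / W:10] → J (6)
J → [W:16] → W (16)
Return W→H: 20.
Total = 16 + 3 + 5 + 3 + 6 + 16 + 20 = 69.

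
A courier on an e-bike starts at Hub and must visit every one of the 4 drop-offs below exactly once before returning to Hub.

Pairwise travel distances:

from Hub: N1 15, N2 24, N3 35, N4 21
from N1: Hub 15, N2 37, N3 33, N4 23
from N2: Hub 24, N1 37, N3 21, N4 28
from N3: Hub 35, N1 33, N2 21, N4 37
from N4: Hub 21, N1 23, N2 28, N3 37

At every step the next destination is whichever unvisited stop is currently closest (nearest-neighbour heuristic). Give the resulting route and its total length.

Hub → [N1:15 / N4:21 / N2:24 / N3:35] → N1 (15)
N1 → [N4:23 / N3:33 / N2:37] → N4 (23)
N4 → [N2:28 / N3:37] → N2 (28)
N2 → [N3:21] → N3 (21)
Return N3→Hub: 35.
Total = 15 + 23 + 28 + 21 + 35 = 122.

Nearest-neighbour total = 122; route Hub → N1 → N4 → N2 → N3 → Hub.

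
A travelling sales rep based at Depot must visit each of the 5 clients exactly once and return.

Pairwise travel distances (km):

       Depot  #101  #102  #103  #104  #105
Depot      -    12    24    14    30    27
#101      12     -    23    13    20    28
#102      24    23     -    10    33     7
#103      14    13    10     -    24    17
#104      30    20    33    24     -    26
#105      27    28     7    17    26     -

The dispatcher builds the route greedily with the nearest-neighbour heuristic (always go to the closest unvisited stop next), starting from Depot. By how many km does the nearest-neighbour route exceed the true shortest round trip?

The nearest-neighbour route is 9 km longer than optimal.

From Depot: #101=12, #103=14, #102=24, #105=27, #104=30 → choose #101 (12).
From #101: #103=13, #104=20, #102=23, #105=28 → choose #103 (13).
From #103: #102=10, #105=17, #104=24 → choose #102 (10).
From #102: #105=7, #104=33 → choose #105 (7).
From #105: #104=26 → choose #104 (26).
NN route Depot → #101 → #103 → #102 → #105 → #104 → Depot costs 98.
Optimal: Depot → #101 → #104 → #105 → #102 → #103 → Depot costs 89 (by enumerating all 60 distinct tours).
Excess = 98 − 89 = 9.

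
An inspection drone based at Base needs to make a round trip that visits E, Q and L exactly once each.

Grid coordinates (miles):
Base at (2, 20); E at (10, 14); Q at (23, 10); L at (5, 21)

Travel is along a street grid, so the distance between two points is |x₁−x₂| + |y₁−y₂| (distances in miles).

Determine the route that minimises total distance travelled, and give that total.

Minimum total distance: 64 miles.

With 3 stops there are 3!/2 = 3 distinct round trips (a route and its reverse cost the same).
Base - E - Q - L - Base: 14+17+29+4 = 64
Base - E - L - Q - Base: 14+12+29+31 = 86
Base - Q - E - L - Base: 31+17+12+4 = 64
The minimum is 64.
One optimal route: Base → E → Q → L → Base (or its reverse).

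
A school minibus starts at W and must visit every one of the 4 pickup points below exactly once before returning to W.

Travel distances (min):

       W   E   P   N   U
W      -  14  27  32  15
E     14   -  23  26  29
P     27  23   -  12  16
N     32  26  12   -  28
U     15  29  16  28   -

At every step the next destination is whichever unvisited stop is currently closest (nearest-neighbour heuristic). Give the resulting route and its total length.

At W the remaining stops are E 14, U 15, P 27, N 32; go to E.
At E the remaining stops are P 23, N 26, U 29; go to P.
At P the remaining stops are N 12, U 16; go to N.
At N the remaining stops are U 28; go to U.
Return U→W: 15.
Total = 14 + 23 + 12 + 28 + 15 = 92.

92 min along W → E → P → N → U → W.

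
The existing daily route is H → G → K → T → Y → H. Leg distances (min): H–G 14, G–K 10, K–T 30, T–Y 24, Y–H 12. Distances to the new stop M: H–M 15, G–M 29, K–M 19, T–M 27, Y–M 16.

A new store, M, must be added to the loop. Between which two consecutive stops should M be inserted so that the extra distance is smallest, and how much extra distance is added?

Insertion cost between consecutive stops i–j is d(i,M) + d(M,j) − d(i,j):
  between H and G: 15 + 29 − 14 = 30
  between G and K: 29 + 19 − 10 = 38
  between K and T: 19 + 27 − 30 = 16
  between T and Y: 27 + 16 − 24 = 19
  between Y and H: 16 + 15 − 12 = 19
Cheapest insertion is between K and T, adding 16.
New total = 90 + 16 = 106.

+16 min — insert M between K and T.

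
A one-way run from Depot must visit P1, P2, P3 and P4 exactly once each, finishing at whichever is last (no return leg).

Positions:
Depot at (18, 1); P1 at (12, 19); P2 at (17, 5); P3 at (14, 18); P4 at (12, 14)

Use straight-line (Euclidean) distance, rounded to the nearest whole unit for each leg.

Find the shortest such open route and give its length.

20 — the minimum one-way total.

There are 4! = 24 possible orderings.
Depot - P1 - P2 - P3 - P4: 19+15+13+4 = 51
Depot - P1 - P2 - P4 - P3: 19+15+10+4 = 48
Depot - P1 - P3 - P2 - P4: 19+2+13+10 = 44
Depot - P1 - P3 - P4 - P2: 19+2+4+10 = 35
Depot - P1 - P4 - P2 - P3: 19+5+10+13 = 47
Depot - P1 - P4 - P3 - P2: 19+5+4+13 = 41
Depot - P2 - P1 - P3 - P4: 4+15+2+4 = 25
Depot - P2 - P1 - P4 - P3: 4+15+5+4 = 28
Depot - P2 - P3 - P1 - P4: 4+13+2+5 = 24
Depot - P2 - P3 - P4 - P1: 4+13+4+5 = 26
Depot - P2 - P4 - P1 - P3: 4+10+5+2 = 21
Depot - P2 - P4 - P3 - P1: 4+10+4+2 = 20
Depot - P3 - P1 - P2 - P4: 17+2+15+10 = 44
Depot - P3 - P1 - P4 - P2: 17+2+5+10 = 34
… (10 more)
The minimum is 20.
One shortest path: Depot → P2 → P4 → P3 → P1.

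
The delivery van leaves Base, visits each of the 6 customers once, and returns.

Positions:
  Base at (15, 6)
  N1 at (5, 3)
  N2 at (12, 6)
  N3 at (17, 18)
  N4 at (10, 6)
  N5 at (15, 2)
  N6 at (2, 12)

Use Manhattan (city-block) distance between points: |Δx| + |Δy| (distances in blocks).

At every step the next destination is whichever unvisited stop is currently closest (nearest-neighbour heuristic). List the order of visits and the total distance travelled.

Nearest-neighbour total = 82 blocks; route Base → N2 → N4 → N1 → N5 → N3 → N6 → Base.

At Base the remaining stops are N2 3, N5 4, N4 5, N1 13, N3 14, N6 19; go to N2.
At N2 the remaining stops are N4 2, N5 7, N1 10, N6 16, N3 17; go to N4.
At N4 the remaining stops are N1 8, N5 9, N6 14, N3 19; go to N1.
At N1 the remaining stops are N5 11, N6 12, N3 27; go to N5.
At N5 the remaining stops are N3 18, N6 23; go to N3.
At N3 the remaining stops are N6 21; go to N6.
Return N6→Base: 19.
Total = 3 + 2 + 8 + 11 + 18 + 21 + 19 = 82.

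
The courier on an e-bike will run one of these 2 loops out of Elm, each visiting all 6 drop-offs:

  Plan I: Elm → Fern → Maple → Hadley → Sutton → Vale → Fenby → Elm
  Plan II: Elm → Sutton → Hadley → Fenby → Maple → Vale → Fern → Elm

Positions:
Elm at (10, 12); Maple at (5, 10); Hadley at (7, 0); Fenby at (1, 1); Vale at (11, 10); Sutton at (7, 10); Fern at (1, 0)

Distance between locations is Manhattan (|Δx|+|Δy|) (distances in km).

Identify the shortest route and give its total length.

Plan I: 21 + 14 + 12 + 10 + 4 + 19 + 20 = 100
Plan II: 5 + 10 + 7 + 13 + 6 + 20 + 21 = 82

Shortest is Plan II, total 82 km.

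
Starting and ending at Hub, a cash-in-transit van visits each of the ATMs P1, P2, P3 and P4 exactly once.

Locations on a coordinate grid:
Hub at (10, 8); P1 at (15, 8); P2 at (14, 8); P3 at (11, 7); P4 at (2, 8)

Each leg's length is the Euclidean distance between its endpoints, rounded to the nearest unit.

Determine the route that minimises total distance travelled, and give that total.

Minimum total distance: 26.

There are 12 distinct closed tours to check (reversals are equivalent).
Hub→P1→P2→P3→P4→Hub: 5+1+3+9+8 = 26
Hub→P1→P2→P4→P3→Hub: 5+1+12+9+1 = 28
Hub→P1→P3→P2→P4→Hub: 5+4+3+12+8 = 32
Hub→P1→P3→P4→P2→Hub: 5+4+9+12+4 = 34
Hub→P1→P4→P2→P3→Hub: 5+13+12+3+1 = 34
Hub→P1→P4→P3→P2→Hub: 5+13+9+3+4 = 34
Hub→P2→P1→P3→P4→Hub: 4+1+4+9+8 = 26
Hub→P2→P1→P4→P3→Hub: 4+1+13+9+1 = 28
Hub→P2→P3→P1→P4→Hub: 4+3+4+13+8 = 32
Hub→P2→P4→P1→P3→Hub: 4+12+13+4+1 = 34
Hub→P3→P1→P2→P4→Hub: 1+4+1+12+8 = 26
Hub→P3→P2→P1→P4→Hub: 1+3+1+13+8 = 26
The minimum is 26.
One optimal route: Hub → P1 → P2 → P3 → P4 → Hub (or its reverse).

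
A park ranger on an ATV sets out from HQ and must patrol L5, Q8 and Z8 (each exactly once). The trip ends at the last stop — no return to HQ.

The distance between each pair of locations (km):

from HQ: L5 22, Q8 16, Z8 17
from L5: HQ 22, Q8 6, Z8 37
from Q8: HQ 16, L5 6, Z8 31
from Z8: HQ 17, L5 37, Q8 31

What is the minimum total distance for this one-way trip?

There are 3! = 6 possible orderings.
HQ - L5 - Q8 - Z8: 22+6+31 = 59
HQ - L5 - Z8 - Q8: 22+37+31 = 90
HQ - Q8 - L5 - Z8: 16+6+37 = 59
HQ - Q8 - Z8 - L5: 16+31+37 = 84
HQ - Z8 - L5 - Q8: 17+37+6 = 60
HQ - Z8 - Q8 - L5: 17+31+6 = 54
The minimum is 54.
One shortest path: HQ → Z8 → Q8 → L5.

Minimum one-way distance = 54 km.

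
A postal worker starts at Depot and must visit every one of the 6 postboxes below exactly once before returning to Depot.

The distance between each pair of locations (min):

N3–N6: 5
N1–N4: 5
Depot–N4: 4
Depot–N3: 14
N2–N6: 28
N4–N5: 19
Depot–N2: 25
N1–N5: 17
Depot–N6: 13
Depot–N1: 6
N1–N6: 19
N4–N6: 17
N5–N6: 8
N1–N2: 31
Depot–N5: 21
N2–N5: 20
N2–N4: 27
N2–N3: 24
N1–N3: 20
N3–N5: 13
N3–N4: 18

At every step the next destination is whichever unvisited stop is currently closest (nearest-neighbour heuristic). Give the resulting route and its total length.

Total distance 88 min via the nearest-neighbour route Depot → N4 → N1 → N5 → N6 → N3 → N2 → Depot.

Depot → [N4:4 / N1:6 / N6:13 / N3:14 / N5:21 / N2:25] → N4 (4)
N4 → [N1:5 / N6:17 / N3:18 / N5:19 / N2:27] → N1 (5)
N1 → [N5:17 / N6:19 / N3:20 / N2:31] → N5 (17)
N5 → [N6:8 / N3:13 / N2:20] → N6 (8)
N6 → [N3:5 / N2:28] → N3 (5)
N3 → [N2:24] → N2 (24)
Return N2→Depot: 25.
Total = 4 + 5 + 17 + 8 + 5 + 24 + 25 = 88.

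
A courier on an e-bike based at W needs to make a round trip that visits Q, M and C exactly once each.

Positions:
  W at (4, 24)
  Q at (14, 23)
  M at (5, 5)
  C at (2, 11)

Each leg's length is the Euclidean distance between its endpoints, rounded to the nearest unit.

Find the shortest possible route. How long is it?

50 — the shortest possible round trip.

W→Q→M→C→W: 10+20+7+13 = 50
W→Q→C→M→W: 10+17+7+19 = 53
W→M→Q→C→W: 19+20+17+13 = 69
The minimum is 50.
One optimal route: W → Q → M → C → W (or its reverse).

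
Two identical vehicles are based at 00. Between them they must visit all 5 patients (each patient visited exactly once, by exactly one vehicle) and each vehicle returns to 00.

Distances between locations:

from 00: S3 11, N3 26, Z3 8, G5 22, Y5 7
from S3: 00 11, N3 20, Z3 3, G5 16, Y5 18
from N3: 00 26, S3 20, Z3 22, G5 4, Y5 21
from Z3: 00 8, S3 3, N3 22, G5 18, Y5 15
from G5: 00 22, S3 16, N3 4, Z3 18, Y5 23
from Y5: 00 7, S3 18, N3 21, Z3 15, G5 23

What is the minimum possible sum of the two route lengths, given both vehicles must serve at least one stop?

Minimum combined distance: 71.

Try each way of splitting the stops between the two vehicles (each non-empty) and, for each split, find the best tour for each vehicle:
  {S3} + {N3, Z3, G5, Y5}: 22 + 58 = 80
  {N3} + {S3, Z3, G5, Y5}: 52 + 57 = 109
  {S3, N3} + {Z3, G5, Y5}: 57 + 56 = 113
  {Z3} + {S3, N3, G5, Y5}: 16 + 59 = 75
  {S3, Z3} + {N3, G5, Y5}: 22 + 54 = 76
  {N3, Z3} + {S3, G5, Y5}: 56 + 57 = 113
  … (15 splits in total)
  {S3, N3, Z3, G5} + {Y5}: 57 + 14 = 71  ← best
Best: vehicle 1 00 → N3 → G5 → S3 → Z3 → 00 = 57; vehicle 2 00 → Y5 → 00 = 14; combined 71.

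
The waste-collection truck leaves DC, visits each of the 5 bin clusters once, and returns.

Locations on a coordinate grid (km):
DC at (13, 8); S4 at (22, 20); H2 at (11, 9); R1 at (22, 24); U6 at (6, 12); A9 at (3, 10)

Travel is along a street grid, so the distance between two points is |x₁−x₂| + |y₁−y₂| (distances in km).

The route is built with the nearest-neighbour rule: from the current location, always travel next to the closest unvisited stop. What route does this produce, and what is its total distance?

Nearest-neighbour total = 74 km; route DC → H2 → U6 → A9 → S4 → R1 → DC.

DC → [H2:3 / U6:11 / A9:12 / S4:21 / R1:25] → H2 (3)
H2 → [U6:8 / A9:9 / S4:22 / R1:26] → U6 (8)
U6 → [A9:5 / S4:24 / R1:28] → A9 (5)
A9 → [S4:29 / R1:33] → S4 (29)
S4 → [R1:4] → R1 (4)
Return R1→DC: 25.
Total = 3 + 8 + 5 + 29 + 4 + 25 = 74.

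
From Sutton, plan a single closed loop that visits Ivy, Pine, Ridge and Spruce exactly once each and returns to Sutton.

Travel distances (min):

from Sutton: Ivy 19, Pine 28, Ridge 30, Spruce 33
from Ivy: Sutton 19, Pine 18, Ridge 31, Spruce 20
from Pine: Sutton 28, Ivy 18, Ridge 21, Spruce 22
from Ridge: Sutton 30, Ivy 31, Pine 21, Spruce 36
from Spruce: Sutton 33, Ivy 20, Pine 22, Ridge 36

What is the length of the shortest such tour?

There are 12 distinct closed tours to check (reversals are equivalent).
Sutton - Ivy - Pine - Ridge - Spruce - Sutton: 19+18+21+36+33 = 127
Sutton - Ivy - Pine - Spruce - Ridge - Sutton: 19+18+22+36+30 = 125
Sutton - Ivy - Ridge - Pine - Spruce - Sutton: 19+31+21+22+33 = 126
Sutton - Ivy - Ridge - Spruce - Pine - Sutton: 19+31+36+22+28 = 136
Sutton - Ivy - Spruce - Pine - Ridge - Sutton: 19+20+22+21+30 = 112
Sutton - Ivy - Spruce - Ridge - Pine - Sutton: 19+20+36+21+28 = 124
Sutton - Pine - Ivy - Ridge - Spruce - Sutton: 28+18+31+36+33 = 146
Sutton - Pine - Ivy - Spruce - Ridge - Sutton: 28+18+20+36+30 = 132
Sutton - Pine - Ridge - Ivy - Spruce - Sutton: 28+21+31+20+33 = 133
Sutton - Pine - Spruce - Ivy - Ridge - Sutton: 28+22+20+31+30 = 131
Sutton - Ridge - Ivy - Pine - Spruce - Sutton: 30+31+18+22+33 = 134
Sutton - Ridge - Pine - Ivy - Spruce - Sutton: 30+21+18+20+33 = 122
The minimum is 112.
One optimal route: Sutton → Ivy → Spruce → Pine → Ridge → Sutton (or its reverse).

112 min — the shortest possible round trip.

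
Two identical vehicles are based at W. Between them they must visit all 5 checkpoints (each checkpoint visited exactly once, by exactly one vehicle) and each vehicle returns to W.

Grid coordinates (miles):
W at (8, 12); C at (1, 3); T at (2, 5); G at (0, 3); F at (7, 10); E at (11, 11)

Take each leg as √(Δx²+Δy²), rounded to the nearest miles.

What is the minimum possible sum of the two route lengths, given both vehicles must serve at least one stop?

There are 2^4 − 1 = 15 ways to divide the 5 stops into two non-empty groups. For each, the best each vehicle can do is its own shortest tour through its group:
  {C} + {T, G, F, E}: 22 + 29 = 51
  {T} + {C, G, F, E}: 18 + 29 = 47
  {C, T} + {G, F, E}: 22 + 29 = 51
  {G} + {C, T, F, E}: 24 + 27 = 51
  {C, G} + {T, F, E}: 24 + 23 = 47
  {T, G} + {C, F, E}: 24 + 27 = 51
  … (15 splits in total)
  {C, T, G, F} + {E}: 24 + 6 = 30  ← best
Best: vehicle 1 W → C → G → T → F → W = 24; vehicle 2 W → E → W = 6; combined 30.

Minimum combined distance: 30 miles.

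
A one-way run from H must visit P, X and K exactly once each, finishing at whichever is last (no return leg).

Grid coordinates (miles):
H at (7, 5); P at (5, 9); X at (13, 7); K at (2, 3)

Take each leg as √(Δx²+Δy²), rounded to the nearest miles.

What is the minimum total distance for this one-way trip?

Minimum one-way distance = 20 miles.

There are 3! = 6 possible orderings.
H → P → X → K: 4+8+12 = 24
H → P → K → X: 4+7+12 = 23
H → X → P → K: 6+8+7 = 21
H → X → K → P: 6+12+7 = 25
H → K → P → X: 5+7+8 = 20
H → K → X → P: 5+12+8 = 25
The minimum is 20.
One shortest path: H → K → P → X.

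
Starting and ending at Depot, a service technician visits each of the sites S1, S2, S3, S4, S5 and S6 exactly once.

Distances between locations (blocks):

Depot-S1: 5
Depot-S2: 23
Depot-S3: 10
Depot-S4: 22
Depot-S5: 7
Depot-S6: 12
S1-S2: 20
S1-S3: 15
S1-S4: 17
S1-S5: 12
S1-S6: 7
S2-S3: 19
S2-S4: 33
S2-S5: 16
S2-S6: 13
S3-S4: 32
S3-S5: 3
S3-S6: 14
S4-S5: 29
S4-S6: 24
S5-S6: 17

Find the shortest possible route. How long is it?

Minimum total distance: 88 blocks.

There are 360 distinct closed tours to check (reversals are equivalent).
Depot → S1 → S2 → S3 → S4 → S5 → S6 → Depot: 5+20+19+32+29+17+12 = 134
Depot → S1 → S2 → S3 → S4 → S6 → S5 → Depot: 5+20+19+32+24+17+7 = 124
Depot → S1 → S2 → S3 → S5 → S4 → S6 → Depot: 5+20+19+3+29+24+12 = 112
Depot → S1 → S2 → S3 → S5 → S6 → S4 → Depot: 5+20+19+3+17+24+22 = 110
Depot → S1 → S2 → S3 → S6 → S4 → S5 → Depot: 5+20+19+14+24+29+7 = 118
Depot → S1 → S2 → S3 → S6 → S5 → S4 → Depot: 5+20+19+14+17+29+22 = 126
Depot → S1 → S2 → S4 → S3 → S5 → S6 → Depot: 5+20+33+32+3+17+12 = 122
Depot → S1 → S2 → S4 → S3 → S6 → S5 → Depot: 5+20+33+32+14+17+7 = 128
… (352 more)
Depot → S1 → S4 → S6 → S2 → S3 → S5 → Depot: 5+17+24+13+19+3+7 = 88  ← best
The minimum is 88.
One optimal route: Depot → S1 → S4 → S6 → S2 → S3 → S5 → Depot (or its reverse).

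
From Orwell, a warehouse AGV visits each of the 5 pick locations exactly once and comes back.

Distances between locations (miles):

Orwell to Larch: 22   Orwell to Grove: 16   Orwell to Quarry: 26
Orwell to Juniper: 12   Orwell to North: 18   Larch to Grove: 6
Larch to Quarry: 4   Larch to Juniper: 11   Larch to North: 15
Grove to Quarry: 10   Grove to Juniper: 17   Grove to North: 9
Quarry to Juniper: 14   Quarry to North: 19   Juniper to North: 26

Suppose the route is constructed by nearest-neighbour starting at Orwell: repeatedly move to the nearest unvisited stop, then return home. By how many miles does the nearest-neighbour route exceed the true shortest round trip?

From Orwell: Juniper=12, Grove=16, North=18, Larch=22, Quarry=26 → choose Juniper (12).
From Juniper: Larch=11, Quarry=14, Grove=17, North=26 → choose Larch (11).
From Larch: Quarry=4, Grove=6, North=15 → choose Quarry (4).
From Quarry: Grove=10, North=19 → choose Grove (10).
From Grove: North=9 → choose North (9).
NN route Orwell → Juniper → Larch → Quarry → Grove → North → Orwell costs 64.
Optimal: Orwell → Juniper → Quarry → Larch → Grove → North → Orwell costs 63 (by enumerating all 60 distinct tours).
Excess = 64 − 63 = 1.

Excess over optimum: 1 miles.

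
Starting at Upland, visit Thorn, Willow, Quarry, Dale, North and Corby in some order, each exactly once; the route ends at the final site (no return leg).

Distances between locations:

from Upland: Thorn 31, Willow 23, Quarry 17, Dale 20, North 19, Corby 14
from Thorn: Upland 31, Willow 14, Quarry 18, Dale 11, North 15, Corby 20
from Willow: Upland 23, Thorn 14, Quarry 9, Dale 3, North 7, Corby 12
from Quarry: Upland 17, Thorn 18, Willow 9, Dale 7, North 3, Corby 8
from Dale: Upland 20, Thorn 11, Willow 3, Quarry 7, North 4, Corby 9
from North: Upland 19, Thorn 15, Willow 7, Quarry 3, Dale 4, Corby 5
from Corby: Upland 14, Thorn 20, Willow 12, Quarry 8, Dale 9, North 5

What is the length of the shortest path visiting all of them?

Shortest open route: 45.

There are 6! = 720 possible orderings.
Upland → Thorn → Willow → Quarry → Dale → North → Corby: 31+14+9+7+4+5 = 70
Upland → Thorn → Willow → Quarry → Dale → Corby → North: 31+14+9+7+9+5 = 75
Upland → Thorn → Willow → Quarry → North → Dale → Corby: 31+14+9+3+4+9 = 70
Upland → Thorn → Willow → Quarry → North → Corby → Dale: 31+14+9+3+5+9 = 71
Upland → Thorn → Willow → Quarry → Corby → Dale → North: 31+14+9+8+9+4 = 75
Upland → Thorn → Willow → Quarry → Corby → North → Dale: 31+14+9+8+5+4 = 71
Upland → Thorn → Willow → Dale → Quarry → North → Corby: 31+14+3+7+3+5 = 63
Upland → Thorn → Willow → Dale → Quarry → Corby → North: 31+14+3+7+8+5 = 68
… (712 more)
Upland → Corby → North → Quarry → Willow → Dale → Thorn: 14+5+3+9+3+11 = 45  ← best
The minimum is 45.
One shortest path: Upland → Corby → North → Quarry → Willow → Dale → Thorn.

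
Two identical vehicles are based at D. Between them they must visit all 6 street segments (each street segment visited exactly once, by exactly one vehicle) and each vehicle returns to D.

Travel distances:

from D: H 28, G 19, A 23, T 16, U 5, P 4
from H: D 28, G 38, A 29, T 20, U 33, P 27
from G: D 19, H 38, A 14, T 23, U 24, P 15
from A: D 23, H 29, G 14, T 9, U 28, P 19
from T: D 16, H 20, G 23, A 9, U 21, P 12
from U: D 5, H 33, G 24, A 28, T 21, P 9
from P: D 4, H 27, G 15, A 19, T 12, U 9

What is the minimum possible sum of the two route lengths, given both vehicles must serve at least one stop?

Check every non-empty split of the stops between the two vehicles; for each half take its own optimal tour:
  {H} + {G, A, T, U, P}: 56 + 68 = 124
  {G} + {H, A, T, U, P}: 38 + 90 = 128
  {H, G} + {A, T, U, P}: 85 + 58 = 143
  {A} + {H, G, T, U, P}: 46 + 100 = 146
  {H, A} + {G, T, U, P}: 80 + 68 = 148
  {G, A} + {H, T, U, P}: 56 + 74 = 130
  … (31 splits in total)
  {U} + {H, G, A, T, P}: 10 + 90 = 100  ← best
Best: vehicle 1 D → U → D = 10; vehicle 2 D → H → T → A → G → P → D = 90; combined 100.

Minimum combined distance: 100.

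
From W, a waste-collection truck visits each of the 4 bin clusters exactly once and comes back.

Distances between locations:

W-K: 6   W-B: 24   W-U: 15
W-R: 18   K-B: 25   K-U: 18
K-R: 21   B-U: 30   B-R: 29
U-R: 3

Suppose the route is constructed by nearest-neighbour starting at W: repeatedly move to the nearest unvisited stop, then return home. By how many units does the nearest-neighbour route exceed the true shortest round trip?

From W: K=6, U=15, R=18, B=24 → choose K (6).
From K: U=18, R=21, B=25 → choose U (18).
From U: R=3, B=30 → choose R (3).
From R: B=29 → choose B (29).
NN route W → K → U → R → B → W costs 80.
Optimal: W → K → B → R → U → W costs 78 (by enumerating all 12 distinct tours).
Excess = 80 − 78 = 2.

Excess over optimum: 2.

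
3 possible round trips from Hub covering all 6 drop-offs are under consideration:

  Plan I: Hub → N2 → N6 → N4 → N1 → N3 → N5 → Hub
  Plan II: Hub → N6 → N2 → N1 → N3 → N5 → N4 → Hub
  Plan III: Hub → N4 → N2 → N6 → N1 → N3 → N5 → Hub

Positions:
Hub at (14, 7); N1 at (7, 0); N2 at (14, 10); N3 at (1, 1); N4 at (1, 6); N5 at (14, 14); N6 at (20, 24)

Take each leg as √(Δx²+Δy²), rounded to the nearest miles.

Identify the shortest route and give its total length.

83 miles — Plan I is the shortest.

Plan I: 3 + 15 + 26 + 8 + 6 + 18 + 7 = 83
Plan II: 18 + 15 + 12 + 6 + 18 + 15 + 13 = 97
Plan III: 13 + 14 + 15 + 27 + 6 + 18 + 7 = 100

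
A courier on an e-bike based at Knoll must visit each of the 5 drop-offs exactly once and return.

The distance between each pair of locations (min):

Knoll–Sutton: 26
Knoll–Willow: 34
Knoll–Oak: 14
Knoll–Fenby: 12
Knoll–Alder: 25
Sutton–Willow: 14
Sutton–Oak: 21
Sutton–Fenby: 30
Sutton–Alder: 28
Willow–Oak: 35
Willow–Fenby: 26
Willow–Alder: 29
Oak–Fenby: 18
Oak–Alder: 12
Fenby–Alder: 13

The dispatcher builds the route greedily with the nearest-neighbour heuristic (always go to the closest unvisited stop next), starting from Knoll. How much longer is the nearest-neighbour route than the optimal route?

From Knoll: Fenby=12, Oak=14, Alder=25, Sutton=26, Willow=34 → choose Fenby (12).
From Fenby: Alder=13, Oak=18, Willow=26, Sutton=30 → choose Alder (13).
From Alder: Oak=12, Sutton=28, Willow=29 → choose Oak (12).
From Oak: Sutton=21, Willow=35 → choose Sutton (21).
From Sutton: Willow=14 → choose Willow (14).
NN route Knoll → Fenby → Alder → Oak → Sutton → Willow → Knoll costs 106.
Optimal: Knoll → Oak → Sutton → Willow → Alder → Fenby → Knoll costs 103 (by enumerating all 60 distinct tours).
Excess = 106 − 103 = 3.

3 min longer than the optimal tour.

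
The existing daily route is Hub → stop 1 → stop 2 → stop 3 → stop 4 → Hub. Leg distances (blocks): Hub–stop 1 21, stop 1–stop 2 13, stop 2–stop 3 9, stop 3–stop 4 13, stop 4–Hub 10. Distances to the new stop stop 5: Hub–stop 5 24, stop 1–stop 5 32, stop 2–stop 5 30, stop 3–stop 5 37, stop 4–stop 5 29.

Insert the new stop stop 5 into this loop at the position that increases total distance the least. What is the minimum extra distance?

Insertion cost between consecutive stops i–j is d(i,stop 5) + d(stop 5,j) − d(i,j):
  between Hub and stop 1: 24 + 32 − 21 = 35
  between stop 1 and stop 2: 32 + 30 − 13 = 49
  between stop 2 and stop 3: 30 + 37 − 9 = 58
  between stop 3 and stop 4: 37 + 29 − 13 = 53
  between stop 4 and Hub: 29 + 24 − 10 = 43
Cheapest insertion is between Hub and stop 1, adding 35.
New total = 66 + 35 = 101.

+35 blocks — insert stop 5 between Hub and stop 1.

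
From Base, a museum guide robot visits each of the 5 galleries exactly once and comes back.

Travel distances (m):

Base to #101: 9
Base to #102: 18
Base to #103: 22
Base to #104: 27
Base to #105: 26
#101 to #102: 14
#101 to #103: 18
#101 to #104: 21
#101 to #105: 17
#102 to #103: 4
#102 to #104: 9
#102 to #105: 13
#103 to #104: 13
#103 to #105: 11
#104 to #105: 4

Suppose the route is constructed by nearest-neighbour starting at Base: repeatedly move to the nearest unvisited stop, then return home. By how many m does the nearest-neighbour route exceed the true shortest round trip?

From Base: #101=9, #102=18, #103=22, #105=26, #104=27 → choose #101 (9).
From #101: #102=14, #105=17, #103=18, #104=21 → choose #102 (14).
From #102: #103=4, #104=9, #105=13 → choose #103 (4).
From #103: #105=11, #104=13 → choose #105 (11).
From #105: #104=4 → choose #104 (4).
NN route Base → #101 → #102 → #103 → #105 → #104 → Base costs 69.
Optimal: Base → #101 → #105 → #104 → #102 → #103 → Base costs 65 (by enumerating all 60 distinct tours).
Excess = 69 − 65 = 4.

4 m longer than the optimal tour.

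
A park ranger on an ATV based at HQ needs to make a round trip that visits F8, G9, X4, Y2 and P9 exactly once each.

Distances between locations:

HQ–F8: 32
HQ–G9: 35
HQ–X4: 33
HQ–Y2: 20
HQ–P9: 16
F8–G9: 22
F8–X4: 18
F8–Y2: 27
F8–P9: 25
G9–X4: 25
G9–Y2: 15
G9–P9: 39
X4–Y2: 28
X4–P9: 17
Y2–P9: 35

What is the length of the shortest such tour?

With 5 stops there are 5!/2 = 60 distinct round trips (a route and its reverse cost the same).
HQ-F8-G9-X4-Y2-P9-HQ: 32+22+25+28+35+16 = 158
HQ-F8-G9-X4-P9-Y2-HQ: 32+22+25+17+35+20 = 151
HQ-F8-G9-Y2-X4-P9-HQ: 32+22+15+28+17+16 = 130
HQ-F8-G9-Y2-P9-X4-HQ: 32+22+15+35+17+33 = 154
HQ-F8-G9-P9-X4-Y2-HQ: 32+22+39+17+28+20 = 158
HQ-F8-G9-P9-Y2-X4-HQ: 32+22+39+35+28+33 = 189
HQ-F8-X4-G9-Y2-P9-HQ: 32+18+25+15+35+16 = 141
HQ-F8-X4-G9-P9-Y2-HQ: 32+18+25+39+35+20 = 169
HQ-F8-X4-Y2-G9-P9-HQ: 32+18+28+15+39+16 = 148
HQ-F8-X4-Y2-P9-G9-HQ: 32+18+28+35+39+35 = 187
HQ-F8-X4-P9-G9-Y2-HQ: 32+18+17+39+15+20 = 141
HQ-F8-X4-P9-Y2-G9-HQ: 32+18+17+35+15+35 = 152
HQ-F8-Y2-G9-X4-P9-HQ: 32+27+15+25+17+16 = 132
HQ-F8-Y2-G9-P9-X4-HQ: 32+27+15+39+17+33 = 163
… (46 more)
HQ-Y2-G9-F8-X4-P9-HQ: 20+15+22+18+17+16 = 108  ← best
The minimum is 108.
One optimal route: HQ → Y2 → G9 → F8 → X4 → P9 → HQ (or its reverse).

108 — the shortest possible round trip.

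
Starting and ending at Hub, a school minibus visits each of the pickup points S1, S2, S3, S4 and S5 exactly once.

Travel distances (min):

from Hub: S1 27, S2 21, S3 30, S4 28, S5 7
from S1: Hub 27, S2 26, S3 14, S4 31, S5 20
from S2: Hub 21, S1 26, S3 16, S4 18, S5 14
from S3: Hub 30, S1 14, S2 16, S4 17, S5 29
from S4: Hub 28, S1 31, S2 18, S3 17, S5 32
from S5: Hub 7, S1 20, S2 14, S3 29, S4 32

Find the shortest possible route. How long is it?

Minimum total distance: 97 min.

Hub→S1→S2→S3→S4→S5→Hub: 27+26+16+17+32+7 = 125
Hub→S1→S2→S3→S5→S4→Hub: 27+26+16+29+32+28 = 158
Hub→S1→S2→S4→S3→S5→Hub: 27+26+18+17+29+7 = 124
Hub→S1→S2→S4→S5→S3→Hub: 27+26+18+32+29+30 = 162
Hub→S1→S2→S5→S3→S4→Hub: 27+26+14+29+17+28 = 141
Hub→S1→S2→S5→S4→S3→Hub: 27+26+14+32+17+30 = 146
Hub→S1→S3→S2→S4→S5→Hub: 27+14+16+18+32+7 = 114
Hub→S1→S3→S2→S5→S4→Hub: 27+14+16+14+32+28 = 131
Hub→S1→S3→S4→S2→S5→Hub: 27+14+17+18+14+7 = 97
Hub→S1→S3→S4→S5→S2→Hub: 27+14+17+32+14+21 = 125
Hub→S1→S3→S5→S2→S4→Hub: 27+14+29+14+18+28 = 130
Hub→S1→S3→S5→S4→S2→Hub: 27+14+29+32+18+21 = 141
Hub→S1→S4→S2→S3→S5→Hub: 27+31+18+16+29+7 = 128
Hub→S1→S4→S2→S5→S3→Hub: 27+31+18+14+29+30 = 149
… (46 more)
The minimum is 97.
One optimal route: Hub → S1 → S3 → S4 → S2 → S5 → Hub (or its reverse).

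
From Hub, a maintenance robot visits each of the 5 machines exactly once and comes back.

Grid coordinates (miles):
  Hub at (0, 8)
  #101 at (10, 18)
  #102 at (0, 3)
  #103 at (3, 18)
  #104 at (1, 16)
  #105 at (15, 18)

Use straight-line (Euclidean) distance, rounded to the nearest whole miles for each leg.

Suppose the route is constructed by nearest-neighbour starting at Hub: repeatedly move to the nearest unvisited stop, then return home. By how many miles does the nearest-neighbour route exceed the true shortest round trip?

Excess over optimum: 2 miles.

From Hub: #102=5, #104=8, #103=10, #101=14, #105=18 → choose #102 (5).
From #102: #104=13, #103=15, #101=18, #105=21 → choose #104 (13).
From #104: #103=3, #101=9, #105=14 → choose #103 (3).
From #103: #101=7, #105=12 → choose #101 (7).
From #101: #105=5 → choose #105 (5).
NN route Hub → #102 → #104 → #103 → #101 → #105 → Hub costs 51.
Optimal: Hub → #102 → #105 → #101 → #103 → #104 → Hub costs 49 (by enumerating all 60 distinct tours).
Excess = 51 − 49 = 2.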